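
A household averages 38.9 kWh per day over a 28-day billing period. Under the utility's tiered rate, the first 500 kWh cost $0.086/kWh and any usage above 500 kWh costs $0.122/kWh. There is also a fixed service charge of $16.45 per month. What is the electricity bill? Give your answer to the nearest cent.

Usage = 38.9 kWh/day × 28 days = 1089.2 kWh
First 500 kWh × $0.086 = $43.00
Remaining 589.2 kWh × $0.122 = $71.88
Energy charge = $114.88; + service $16.45 = $131.33

$131.33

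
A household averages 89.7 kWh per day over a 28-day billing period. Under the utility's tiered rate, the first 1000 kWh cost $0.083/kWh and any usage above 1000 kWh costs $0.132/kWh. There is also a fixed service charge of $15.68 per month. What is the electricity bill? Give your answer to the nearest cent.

$298.21

Usage = 89.7 kWh/day × 28 days = 2511.6 kWh
First 1000 kWh × $0.083 = $83.00
Remaining 1511.6 kWh × $0.132 = $199.53
Energy charge = $282.53; + service $15.68 = $298.21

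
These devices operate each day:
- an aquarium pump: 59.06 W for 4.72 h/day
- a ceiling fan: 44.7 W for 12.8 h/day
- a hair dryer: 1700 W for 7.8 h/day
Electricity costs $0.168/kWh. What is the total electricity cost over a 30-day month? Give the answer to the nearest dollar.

$71

aquarium pump: 59.06 W × 4.72 h × 30 d = 8,363 Wh = 8.363 kWh
ceiling fan: 44.7 W × 12.8 h × 30 d = 17,165 Wh = 17.16 kWh
hair dryer: 1700 W × 7.8 h × 30 d = 397,800 Wh = 397.8 kWh
Total energy = 8.363 + 17.16 + 397.8 = 423.3 kWh
Cost = 423.3 kWh × $0.168 = $71.12 ≈ $71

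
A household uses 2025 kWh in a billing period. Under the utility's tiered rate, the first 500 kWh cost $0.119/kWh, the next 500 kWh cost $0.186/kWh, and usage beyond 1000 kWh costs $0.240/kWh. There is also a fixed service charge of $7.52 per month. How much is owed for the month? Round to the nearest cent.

First 500 kWh × $0.119 = $59.50
Next 500 kWh × $0.186 = $93.00
Remaining 1025 kWh × $0.240 = $246.00
Energy charge = $398.50; + service $7.52 = $406.02

$406.02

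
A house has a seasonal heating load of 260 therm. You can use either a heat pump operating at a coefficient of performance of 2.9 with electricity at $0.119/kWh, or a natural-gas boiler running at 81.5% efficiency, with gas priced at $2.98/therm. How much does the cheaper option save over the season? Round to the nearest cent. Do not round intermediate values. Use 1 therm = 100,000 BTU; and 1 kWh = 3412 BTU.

$637.99

Heat load = 260 therm × 100,000 = 26,000,000 BTU
Gas: input = 26,000,000 / 0.815 = 31,901,840 BTU = 319 therm → 319 × $2.98 = $950.67
Heat pump: 26,000,000 BTU / 3412 = 7,620 kWh heat; / 2.9 = 2,628 kWh in → × $0.119 = $312.69
Difference = |$950.67 − $312.69| = $637.99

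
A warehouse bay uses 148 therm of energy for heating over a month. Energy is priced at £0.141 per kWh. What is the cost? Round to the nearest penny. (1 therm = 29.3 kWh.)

148 therm × (29.3 kWh/therm) = 4,336 kWh
Cost = 4,336 kWh × £0.141/kWh = £611.43

£611.43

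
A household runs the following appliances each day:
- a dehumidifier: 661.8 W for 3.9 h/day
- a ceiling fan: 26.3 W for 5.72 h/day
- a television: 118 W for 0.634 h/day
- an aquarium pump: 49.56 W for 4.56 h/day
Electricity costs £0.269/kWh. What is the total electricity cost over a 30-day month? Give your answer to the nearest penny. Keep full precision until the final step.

dehumidifier: 661.8 W × 3.9 h × 30 d = 77,431 Wh = 77.43 kWh
ceiling fan: 26.3 W × 5.72 h × 30 d = 4,513 Wh = 4.513 kWh
television: 118 W × 0.634 h × 30 d = 2,244 Wh = 2.244 kWh
aquarium pump: 49.56 W × 4.56 h × 30 d = 6,780 Wh = 6.78 kWh
Total energy = 77.43 + 4.513 + 2.244 + 6.78 = 90.97 kWh
Cost = 90.97 kWh × £0.269 = £24.47

£24.47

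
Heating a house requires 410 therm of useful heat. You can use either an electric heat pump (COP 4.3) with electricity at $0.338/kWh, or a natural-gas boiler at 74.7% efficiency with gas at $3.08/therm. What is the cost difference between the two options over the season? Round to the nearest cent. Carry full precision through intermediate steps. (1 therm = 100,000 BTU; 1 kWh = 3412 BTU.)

Heat load = 410 therm × 100,000 = 41,000,000 BTU
Gas: input = 41,000,000 / 0.747 = 54,886,212 BTU = 548.9 therm → 548.9 × $3.08 = $1,690.50
Heat pump: 41,000,000 BTU / 3412 = 12,020 kWh heat; / 4.3 = 2,795 kWh in → × $0.338 = $944.55
Difference = |$1,690.50 − $944.55| = $745.95

$745.95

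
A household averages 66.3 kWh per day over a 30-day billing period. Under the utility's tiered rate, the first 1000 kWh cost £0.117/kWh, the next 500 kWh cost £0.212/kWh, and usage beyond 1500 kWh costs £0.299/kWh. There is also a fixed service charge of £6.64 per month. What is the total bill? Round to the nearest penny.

Usage = 66.3 kWh/day × 30 days = 1989 kWh
First 1000 kWh × £0.117 = £117.00
Next 500 kWh × £0.212 = £106.00
Remaining 489 kWh × £0.299 = £146.21
Energy charge = £369.21; + service £6.64 = £375.85

£375.85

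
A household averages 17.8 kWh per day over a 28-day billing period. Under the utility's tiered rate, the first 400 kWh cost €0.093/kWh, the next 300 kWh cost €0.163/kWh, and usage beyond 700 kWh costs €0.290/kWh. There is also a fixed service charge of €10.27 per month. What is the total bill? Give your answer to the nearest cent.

€63.51

Usage = 17.8 kWh/day × 28 days = 498.4 kWh
First 400 kWh × €0.093 = €37.20
Next 98.4 kWh × €0.163 = €16.04
Remaining tier: 0 kWh (not reached)
Energy charge = €53.24; + service €10.27 = €63.51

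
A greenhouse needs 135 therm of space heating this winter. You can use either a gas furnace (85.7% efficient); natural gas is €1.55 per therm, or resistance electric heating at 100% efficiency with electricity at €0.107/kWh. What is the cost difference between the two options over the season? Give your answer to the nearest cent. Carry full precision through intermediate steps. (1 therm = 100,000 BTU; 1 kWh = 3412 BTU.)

Heat load = 135 therm × 100,000 = 13,500,000 BTU
Gas: input = 13,500,000 / 0.857 = 15,752,625 BTU = 157.5 therm → 157.5 × €1.55 = €244.17
Electric: 13,500,000 BTU / 3412 = 3,957 kWh → × €0.107 = €423.36
Difference = |€244.17 − €423.36| = €179.19

€179.19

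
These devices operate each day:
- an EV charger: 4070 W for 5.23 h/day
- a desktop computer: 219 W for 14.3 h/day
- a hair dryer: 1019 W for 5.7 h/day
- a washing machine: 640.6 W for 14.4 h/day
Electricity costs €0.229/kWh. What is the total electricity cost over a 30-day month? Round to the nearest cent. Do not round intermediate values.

€271.03

EV charger: 4070 W × 5.23 h × 30 d = 638,583 Wh = 638.6 kWh
desktop computer: 219 W × 14.3 h × 30 d = 93,951 Wh = 93.95 kWh
hair dryer: 1019 W × 5.7 h × 30 d = 174,249 Wh = 174.2 kWh
washing machine: 640.6 W × 14.4 h × 30 d = 276,739 Wh = 276.7 kWh
Total energy = 638.6 + 93.95 + 174.2 + 276.7 = 1,184 kWh
Cost = 1,184 kWh × €0.229 = €271.03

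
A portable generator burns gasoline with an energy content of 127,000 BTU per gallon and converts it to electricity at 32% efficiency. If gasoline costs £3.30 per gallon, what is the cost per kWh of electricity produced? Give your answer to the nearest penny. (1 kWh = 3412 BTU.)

Electrical output per gallon = 127,000 BTU × 0.32 / 3412 BTU/kWh = 11.91 kWh
Cost per kWh = £3.30 / 11.91 kWh = £0.277

£0.28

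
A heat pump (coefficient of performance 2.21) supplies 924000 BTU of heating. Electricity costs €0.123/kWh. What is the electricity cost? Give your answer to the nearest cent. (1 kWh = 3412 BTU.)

€15.07

Heat delivered = 924,000 BTU / 3412 = 270.8 kWh
Electrical input = 270.8 kWh / 2.21 = 122.5 kWh
Cost = 122.5 × €0.123/kWh = €15.07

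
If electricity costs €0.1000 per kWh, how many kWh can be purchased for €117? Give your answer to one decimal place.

€117 / €0.1000 per kWh = 1,170 kWh

1170.0 kWh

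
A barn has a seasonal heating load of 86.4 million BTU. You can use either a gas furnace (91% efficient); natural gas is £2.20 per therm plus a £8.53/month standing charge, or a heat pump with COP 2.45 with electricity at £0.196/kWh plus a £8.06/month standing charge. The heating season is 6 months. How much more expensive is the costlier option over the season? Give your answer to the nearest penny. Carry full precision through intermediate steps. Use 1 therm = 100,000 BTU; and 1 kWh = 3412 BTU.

Heat load = 86.4 × 10⁶ BTU = 86,400,000 BTU
Gas: input = 86,400,000 / 0.91 = 94,945,055 BTU = 949.5 therm → 949.5 × £2.20 = £2,088.79; + 6 × £8.53 standing = £2,139.97
Heat pump: 86,400,000 BTU / 3412 = 25,320 kWh heat; / 2.45 = 10,340 kWh in → × £0.196 = £2,025.79; + 6 × £8.06 standing = £2,074.15
Difference = |£2,139.97 − £2,074.15| = £65.82

£65.82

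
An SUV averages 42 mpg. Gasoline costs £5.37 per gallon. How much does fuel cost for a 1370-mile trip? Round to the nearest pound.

Fuel = 1370 mi / 42 mpg = 32.62 gal
Cost = 32.62 gal × £5.37/gal = £175.16 ≈ £175

£175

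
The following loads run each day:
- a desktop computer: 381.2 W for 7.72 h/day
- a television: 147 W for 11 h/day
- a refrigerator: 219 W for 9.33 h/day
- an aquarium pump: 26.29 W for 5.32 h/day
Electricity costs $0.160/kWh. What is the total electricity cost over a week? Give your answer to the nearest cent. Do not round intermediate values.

desktop computer: 381.2 W × 7.72 h × 7 d = 20,600 Wh = 20.6 kWh
television: 147 W × 11 h × 7 d = 11,319 Wh = 11.32 kWh
refrigerator: 219 W × 9.33 h × 7 d = 14,303 Wh = 14.3 kWh
aquarium pump: 26.29 W × 5.32 h × 7 d = 979 Wh = 0.979 kWh
Total energy = 20.6 + 11.32 + 14.3 + 0.979 = 47.2 kWh
Cost = 47.2 kWh × $0.160 = $7.55

$7.55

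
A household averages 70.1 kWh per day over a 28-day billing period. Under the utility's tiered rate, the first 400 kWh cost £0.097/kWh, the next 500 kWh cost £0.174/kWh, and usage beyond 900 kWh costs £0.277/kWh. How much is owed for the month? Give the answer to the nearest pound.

£420

Usage = 70.1 kWh/day × 28 days = 1962.8 kWh
First 400 kWh × £0.097 = £38.80
Next 500 kWh × £0.174 = £87.00
Remaining 1062.8 kWh × £0.277 = £294.40
Total = £420.20 ≈ £420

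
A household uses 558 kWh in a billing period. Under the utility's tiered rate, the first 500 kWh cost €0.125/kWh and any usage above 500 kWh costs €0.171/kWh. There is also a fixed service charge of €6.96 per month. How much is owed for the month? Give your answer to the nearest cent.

First 500 kWh × €0.125 = €62.50
Remaining 58 kWh × €0.171 = €9.92
Energy charge = €72.42; + service €6.96 = €79.38

€79.38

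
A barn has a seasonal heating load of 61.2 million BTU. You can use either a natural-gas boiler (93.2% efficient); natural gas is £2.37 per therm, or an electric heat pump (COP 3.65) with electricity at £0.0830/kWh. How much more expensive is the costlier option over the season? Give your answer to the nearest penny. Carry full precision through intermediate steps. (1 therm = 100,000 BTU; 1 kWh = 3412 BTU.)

Heat load = 61.2 × 10⁶ BTU = 61,200,000 BTU
Gas: input = 61,200,000 / 0.932 = 65,665,236 BTU = 656.7 therm → 656.7 × £2.37 = £1,556.27
Heat pump: 61,200,000 BTU / 3412 = 17,940 kWh heat; / 3.65 = 4,914 kWh in → × £0.0830 = £407.88
Difference = |£1,556.27 − £407.88| = £1,148.39

£1148.39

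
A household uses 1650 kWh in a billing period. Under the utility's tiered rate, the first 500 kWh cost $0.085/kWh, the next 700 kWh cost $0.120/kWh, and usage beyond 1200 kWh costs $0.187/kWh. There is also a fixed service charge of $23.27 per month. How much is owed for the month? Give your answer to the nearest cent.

First 500 kWh × $0.085 = $42.50
Next 700 kWh × $0.120 = $84.00
Remaining 450 kWh × $0.187 = $84.15
Energy charge = $210.65; + service $23.27 = $233.92

$233.92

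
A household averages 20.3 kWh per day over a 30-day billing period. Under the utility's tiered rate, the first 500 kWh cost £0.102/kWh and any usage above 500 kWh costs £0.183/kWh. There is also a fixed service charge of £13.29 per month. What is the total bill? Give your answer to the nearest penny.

£84.24

Usage = 20.3 kWh/day × 30 days = 609 kWh
First 500 kWh × £0.102 = £51.00
Remaining 109 kWh × £0.183 = £19.95
Energy charge = £70.95; + service £13.29 = £84.24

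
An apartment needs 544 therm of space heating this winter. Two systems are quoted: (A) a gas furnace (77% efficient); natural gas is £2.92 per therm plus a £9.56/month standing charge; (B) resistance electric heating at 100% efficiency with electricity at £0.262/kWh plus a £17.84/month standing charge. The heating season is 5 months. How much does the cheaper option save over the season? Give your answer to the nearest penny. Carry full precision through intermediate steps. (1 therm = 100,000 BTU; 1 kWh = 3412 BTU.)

£2155.70

Heat load = 544 therm × 100,000 = 54,400,000 BTU
Gas: input = 54,400,000 / 0.77 = 70,649,351 BTU = 706.5 therm → 706.5 × £2.92 = £2,062.96; + 5 × £9.56 standing = £2,110.76
Electric: 54,400,000 BTU / 3412 = 15,940 kWh → × £0.262 = £4,177.26; + 5 × £17.84 standing = £4,266.46
Difference = |£2,110.76 − £4,266.46| = £2,155.70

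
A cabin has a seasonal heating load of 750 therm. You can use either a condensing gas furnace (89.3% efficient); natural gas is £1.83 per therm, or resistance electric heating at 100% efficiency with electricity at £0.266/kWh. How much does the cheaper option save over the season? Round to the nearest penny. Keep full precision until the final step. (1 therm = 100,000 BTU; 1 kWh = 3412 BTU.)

Heat load = 750 therm × 100,000 = 75,000,000 BTU
Gas: input = 75,000,000 / 0.893 = 83,986,562 BTU = 839.9 therm → 839.9 × £1.83 = £1,536.95
Electric: 75,000,000 BTU / 3412 = 21,980 kWh → × £0.266 = £5,847.01
Difference = |£1,536.95 − £5,847.01| = £4,310.06

£4310.06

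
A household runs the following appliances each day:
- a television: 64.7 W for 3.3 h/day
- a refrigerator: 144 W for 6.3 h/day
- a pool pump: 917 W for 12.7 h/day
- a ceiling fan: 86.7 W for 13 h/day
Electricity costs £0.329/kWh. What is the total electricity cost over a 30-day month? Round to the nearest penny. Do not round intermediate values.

£137.13

television: 64.7 W × 3.3 h × 30 d = 6,405 Wh = 6.405 kWh
refrigerator: 144 W × 6.3 h × 30 d = 27,216 Wh = 27.22 kWh
pool pump: 917 W × 12.7 h × 30 d = 349,377 Wh = 349.4 kWh
ceiling fan: 86.7 W × 13 h × 30 d = 33,813 Wh = 33.81 kWh
Total energy = 6.405 + 27.22 + 349.4 + 33.81 = 416.8 kWh
Cost = 416.8 kWh × £0.329 = £137.13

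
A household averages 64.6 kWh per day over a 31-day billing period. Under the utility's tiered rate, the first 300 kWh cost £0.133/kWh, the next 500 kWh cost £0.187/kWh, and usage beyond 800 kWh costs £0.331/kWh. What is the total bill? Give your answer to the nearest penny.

Usage = 64.6 kWh/day × 31 days = 2002.6 kWh
First 300 kWh × £0.133 = £39.90
Next 500 kWh × £0.187 = £93.50
Remaining 1202.6 kWh × £0.331 = £398.06
Total = £531.46

£531.46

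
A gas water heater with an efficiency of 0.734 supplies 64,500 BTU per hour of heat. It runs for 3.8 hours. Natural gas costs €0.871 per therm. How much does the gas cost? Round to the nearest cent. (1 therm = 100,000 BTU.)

€2.91

Heat delivered = 64,500 BTU/h × 3.8 h = 245,100 BTU
Gas input = 245,100 / 0.734 = 333,924 BTU
= 333,924 / 100,000 = 3.339 therm
Cost = 3.339 × €0.871/therm = €2.91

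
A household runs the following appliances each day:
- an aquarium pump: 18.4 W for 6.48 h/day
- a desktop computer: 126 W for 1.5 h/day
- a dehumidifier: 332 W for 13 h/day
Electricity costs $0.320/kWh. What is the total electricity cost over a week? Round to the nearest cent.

aquarium pump: 18.4 W × 6.48 h × 7 d = 835 Wh = 0.8346 kWh
desktop computer: 126 W × 1.5 h × 7 d = 1,323 Wh = 1.323 kWh
dehumidifier: 332 W × 13 h × 7 d = 30,212 Wh = 30.21 kWh
Total energy = 0.8346 + 1.323 + 30.21 = 32.37 kWh
Cost = 32.37 kWh × $0.320 = $10.36

$10.36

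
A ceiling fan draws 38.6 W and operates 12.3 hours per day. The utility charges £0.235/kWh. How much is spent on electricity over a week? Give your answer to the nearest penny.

£0.78

Energy = 38.6 W × 12.3 h/day × 7 days = 3,323 Wh = 3.323 kWh
Cost = 3.323 kWh × £0.235/kWh = £0.78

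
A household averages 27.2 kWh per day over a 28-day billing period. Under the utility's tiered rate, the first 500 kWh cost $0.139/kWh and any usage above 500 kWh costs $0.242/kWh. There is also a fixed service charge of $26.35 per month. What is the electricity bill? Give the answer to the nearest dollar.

Usage = 27.2 kWh/day × 28 days = 761.6 kWh
First 500 kWh × $0.139 = $69.50
Remaining 261.6 kWh × $0.242 = $63.31
Energy charge = $132.81; + service $26.35 = $159.16 ≈ $159

$159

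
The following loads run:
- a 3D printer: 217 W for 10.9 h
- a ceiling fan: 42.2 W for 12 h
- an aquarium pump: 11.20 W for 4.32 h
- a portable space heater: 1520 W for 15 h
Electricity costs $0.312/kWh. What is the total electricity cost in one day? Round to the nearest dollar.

3D printer: 217 W × 10.9 h = 2,365 Wh = 2.365 kWh
ceiling fan: 42.2 W × 12 h = 506 Wh = 0.5064 kWh
aquarium pump: 11.20 W × 4.32 h = 48 Wh = 0.04838 kWh
portable space heater: 1520 W × 15 h = 22,800 Wh = 22.8 kWh
Total energy = 2.365 + 0.5064 + 0.04838 + 22.8 = 25.72 kWh
Cost = 25.72 kWh × $0.312 = $8.02 ≈ $8

$8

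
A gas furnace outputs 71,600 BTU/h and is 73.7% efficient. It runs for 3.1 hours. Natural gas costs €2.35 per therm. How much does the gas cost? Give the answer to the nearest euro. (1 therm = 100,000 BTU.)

Heat delivered = 71,600 BTU/h × 3.1 h = 221,960 BTU
Gas input = 221,960 / 0.737 = 301,167 BTU
= 301,167 / 100,000 = 3.012 therm
Cost = 3.012 × €2.35/therm = €7.08 ≈ €7

€7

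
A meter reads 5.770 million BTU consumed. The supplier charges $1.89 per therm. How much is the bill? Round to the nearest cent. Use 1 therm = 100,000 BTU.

$109.05

5.770 million BTU × (10 therm/million BTU) = 57.7 therm
Cost = 57.7 therm × $1.89/therm = $109.05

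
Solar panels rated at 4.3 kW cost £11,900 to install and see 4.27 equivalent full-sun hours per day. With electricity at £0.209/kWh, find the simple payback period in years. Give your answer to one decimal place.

Daily generation = 4.3 kW × 4.27 h = 18.36 kWh
Annual generation = 18.36 × 365 = 6701.8 kWh
Annual savings = 6701.8 × £0.209 = £1,400.67
Payback = £11,900 / £1,400.67 = 8.5 years

8.5 years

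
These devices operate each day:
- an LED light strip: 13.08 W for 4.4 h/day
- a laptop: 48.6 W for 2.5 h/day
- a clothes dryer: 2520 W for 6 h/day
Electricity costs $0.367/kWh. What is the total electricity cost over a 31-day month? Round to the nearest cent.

$174.06

LED light strip: 13.08 W × 4.4 h × 31 d = 1,784 Wh = 1.784 kWh
laptop: 48.6 W × 2.5 h × 31 d = 3,766 Wh = 3.767 kWh
clothes dryer: 2520 W × 6 h × 31 d = 468,720 Wh = 468.7 kWh
Total energy = 1.784 + 3.767 + 468.7 = 474.3 kWh
Cost = 474.3 kWh × $0.367 = $174.06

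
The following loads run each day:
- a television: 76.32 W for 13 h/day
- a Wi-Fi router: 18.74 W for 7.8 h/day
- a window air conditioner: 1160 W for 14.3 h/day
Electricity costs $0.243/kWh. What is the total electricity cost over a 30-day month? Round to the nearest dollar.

$129

television: 76.32 W × 13 h × 30 d = 29,765 Wh = 29.76 kWh
Wi-Fi router: 18.74 W × 7.8 h × 30 d = 4,385 Wh = 4.385 kWh
window air conditioner: 1160 W × 14.3 h × 30 d = 497,640 Wh = 497.6 kWh
Total energy = 29.76 + 4.385 + 497.6 = 531.8 kWh
Cost = 531.8 kWh × $0.243 = $129.22 ≈ $129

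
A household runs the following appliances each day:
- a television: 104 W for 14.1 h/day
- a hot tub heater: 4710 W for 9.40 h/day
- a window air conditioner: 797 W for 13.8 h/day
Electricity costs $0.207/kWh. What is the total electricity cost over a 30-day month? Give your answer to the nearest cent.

television: 104 W × 14.1 h × 30 d = 43,992 Wh = 43.99 kWh
hot tub heater: 4710 W × 9.40 h × 30 d = 1,328,220 Wh = 1,328 kWh
window air conditioner: 797 W × 13.8 h × 30 d = 329,958 Wh = 330 kWh
Total energy = 43.99 + 1,328 + 330 = 1,702 kWh
Cost = 1,702 kWh × $0.207 = $352.35

$352.35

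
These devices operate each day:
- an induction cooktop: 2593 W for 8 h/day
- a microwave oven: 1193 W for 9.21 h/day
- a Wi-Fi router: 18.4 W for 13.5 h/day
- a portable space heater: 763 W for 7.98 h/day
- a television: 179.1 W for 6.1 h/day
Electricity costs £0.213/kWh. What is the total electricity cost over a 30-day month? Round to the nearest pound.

induction cooktop: 2593 W × 8 h × 30 d = 622,320 Wh = 622.3 kWh
microwave oven: 1193 W × 9.21 h × 30 d = 329,626 Wh = 329.6 kWh
Wi-Fi router: 18.4 W × 13.5 h × 30 d = 7,452 Wh = 7.452 kWh
portable space heater: 763 W × 7.98 h × 30 d = 182,662 Wh = 182.7 kWh
television: 179.1 W × 6.1 h × 30 d = 32,775 Wh = 32.78 kWh
Total energy = 622.3 + 329.6 + 7.452 + 182.7 + 32.78 = 1,175 kWh
Cost = 1,175 kWh × £0.213 = £250.24 ≈ £250

£250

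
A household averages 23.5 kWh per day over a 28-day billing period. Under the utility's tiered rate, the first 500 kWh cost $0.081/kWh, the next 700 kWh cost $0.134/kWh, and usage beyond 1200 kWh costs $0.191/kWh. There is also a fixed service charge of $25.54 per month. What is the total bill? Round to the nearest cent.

$87.21

Usage = 23.5 kWh/day × 28 days = 658 kWh
First 500 kWh × $0.081 = $40.50
Next 158 kWh × $0.134 = $21.17
Remaining tier: 0 kWh (not reached)
Energy charge = $61.67; + service $25.54 = $87.21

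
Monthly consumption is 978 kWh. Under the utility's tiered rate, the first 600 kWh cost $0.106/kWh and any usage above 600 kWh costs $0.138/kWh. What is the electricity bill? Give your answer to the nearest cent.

First 600 kWh × $0.106 = $63.60
Remaining 378 kWh × $0.138 = $52.16
Total = $115.76

$115.76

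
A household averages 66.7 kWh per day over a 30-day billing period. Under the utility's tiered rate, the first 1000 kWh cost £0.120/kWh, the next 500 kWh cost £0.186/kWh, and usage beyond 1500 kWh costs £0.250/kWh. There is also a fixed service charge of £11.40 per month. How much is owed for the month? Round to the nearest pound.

£350

Usage = 66.7 kWh/day × 30 days = 2001 kWh
First 1000 kWh × £0.120 = £120.00
Next 500 kWh × £0.186 = £93.00
Remaining 501 kWh × £0.250 = £125.25
Energy charge = £338.25; + service £11.40 = £349.65 ≈ £350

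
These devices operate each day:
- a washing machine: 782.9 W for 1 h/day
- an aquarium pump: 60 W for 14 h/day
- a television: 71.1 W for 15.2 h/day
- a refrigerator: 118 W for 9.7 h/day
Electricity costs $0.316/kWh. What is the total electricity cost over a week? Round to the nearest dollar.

washing machine: 782.9 W × 1 h × 7 d = 5,480 Wh = 5.48 kWh
aquarium pump: 60 W × 14 h × 7 d = 5,880 Wh = 5.88 kWh
television: 71.1 W × 15.2 h × 7 d = 7,565 Wh = 7.565 kWh
refrigerator: 118 W × 9.7 h × 7 d = 8,012 Wh = 8.012 kWh
Total energy = 5.48 + 5.88 + 7.565 + 8.012 = 26.94 kWh
Cost = 26.94 kWh × $0.316 = $8.51 ≈ $9

$9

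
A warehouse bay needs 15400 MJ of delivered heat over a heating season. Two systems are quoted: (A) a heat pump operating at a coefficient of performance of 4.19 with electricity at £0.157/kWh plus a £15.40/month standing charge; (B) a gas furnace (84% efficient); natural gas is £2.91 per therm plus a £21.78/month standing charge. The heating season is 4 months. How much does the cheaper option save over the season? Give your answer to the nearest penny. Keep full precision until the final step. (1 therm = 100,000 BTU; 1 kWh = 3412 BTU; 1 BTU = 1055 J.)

Heat load = 15400 MJ = 15,400,000,000 J / 1055 = 14,597,156 BTU
Gas: input = 14,597,156 / 0.84 = 17,377,567 BTU = 173.8 therm → 173.8 × £2.91 = £505.69; + 4 × £21.78 standing = £592.81
Heat pump: 14,597,156 BTU / 3412 = 4,278 kWh heat; / 4.19 = 1,021 kWh in → × £0.157 = £160.30; + 4 × £15.40 standing = £221.90
Difference = |£592.81 − £221.90| = £370.90

£370.90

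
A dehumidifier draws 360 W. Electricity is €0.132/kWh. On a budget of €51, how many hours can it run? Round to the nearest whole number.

Energy budget = €51 / €0.132 per kWh = 386.4 kWh = 386,364 Wh
Runtime = 386,364 Wh / 360 W = 1,073 h

1073 h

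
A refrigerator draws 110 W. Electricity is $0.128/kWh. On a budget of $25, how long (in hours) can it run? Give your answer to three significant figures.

Energy budget = $25 / $0.128 per kWh = 195.3 kWh = 195,312 Wh
Runtime = 195,312 Wh / 110 W = 1,776 h

1780 h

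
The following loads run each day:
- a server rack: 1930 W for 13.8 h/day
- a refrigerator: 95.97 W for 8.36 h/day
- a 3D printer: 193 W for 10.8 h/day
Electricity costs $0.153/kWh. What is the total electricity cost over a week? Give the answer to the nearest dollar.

server rack: 1930 W × 13.8 h × 7 d = 186,438 Wh = 186.4 kWh
refrigerator: 95.97 W × 8.36 h × 7 d = 5,616 Wh = 5.616 kWh
3D printer: 193 W × 10.8 h × 7 d = 14,591 Wh = 14.59 kWh
Total energy = 186.4 + 5.616 + 14.59 = 206.6 kWh
Cost = 206.6 kWh × $0.153 = $31.62 ≈ $32

$32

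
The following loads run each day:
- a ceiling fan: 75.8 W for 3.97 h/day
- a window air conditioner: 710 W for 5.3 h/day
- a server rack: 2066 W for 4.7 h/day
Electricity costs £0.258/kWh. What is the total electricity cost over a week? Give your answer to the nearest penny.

£24.88

ceiling fan: 75.8 W × 3.97 h × 7 d = 2,106 Wh = 2.106 kWh
window air conditioner: 710 W × 5.3 h × 7 d = 26,341 Wh = 26.34 kWh
server rack: 2066 W × 4.7 h × 7 d = 67,971 Wh = 67.97 kWh
Total energy = 2.106 + 26.34 + 67.97 = 96.42 kWh
Cost = 96.42 kWh × £0.258 = £24.88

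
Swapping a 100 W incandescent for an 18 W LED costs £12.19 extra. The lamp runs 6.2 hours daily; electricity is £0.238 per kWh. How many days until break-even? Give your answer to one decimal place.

Power saved = 100 − 18 = 82 W
Daily energy saved = 82 W × 6.2 h = 508.4 Wh = 0.5084 kWh
Daily savings = 0.5084 × £0.238 = £0.1210
Payback = £12.19 / £0.1210 per day = 100.7 days

100.7 days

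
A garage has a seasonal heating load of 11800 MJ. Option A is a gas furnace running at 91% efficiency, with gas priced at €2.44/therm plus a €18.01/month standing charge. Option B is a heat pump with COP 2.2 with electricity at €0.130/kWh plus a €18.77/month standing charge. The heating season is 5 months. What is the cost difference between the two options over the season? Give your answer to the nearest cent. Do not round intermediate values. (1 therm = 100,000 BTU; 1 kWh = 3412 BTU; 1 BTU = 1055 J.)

€102.40

Heat load = 11800 MJ = 11,800,000,000 J / 1055 = 11,184,834 BTU
Gas: input = 11,184,834 / 0.91 = 12,291,027 BTU = 122.9 therm → 122.9 × €2.44 = €299.90; + 5 × €18.01 standing = €389.95
Heat pump: 11,184,834 BTU / 3412 = 3,278 kWh heat; / 2.2 = 1,490 kWh in → × €0.130 = €193.71; + 5 × €18.77 standing = €287.56
Difference = |€389.95 − €287.56| = €102.40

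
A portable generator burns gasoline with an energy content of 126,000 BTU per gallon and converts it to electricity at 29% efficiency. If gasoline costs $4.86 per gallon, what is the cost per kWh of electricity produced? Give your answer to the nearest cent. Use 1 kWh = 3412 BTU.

$0.45

Electrical output per gallon = 126,000 BTU × 0.29 / 3412 BTU/kWh = 10.71 kWh
Cost per kWh = $4.86 / 10.71 kWh = $0.454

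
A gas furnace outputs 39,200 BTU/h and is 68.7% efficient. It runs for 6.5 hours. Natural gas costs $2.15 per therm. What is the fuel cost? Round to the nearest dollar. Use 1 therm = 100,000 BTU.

$8

Heat delivered = 39,200 BTU/h × 6.5 h = 254,800 BTU
Gas input = 254,800 / 0.687 = 370,888 BTU
= 370,888 / 100,000 = 3.709 therm
Cost = 3.709 × $2.15/therm = $7.97 ≈ $8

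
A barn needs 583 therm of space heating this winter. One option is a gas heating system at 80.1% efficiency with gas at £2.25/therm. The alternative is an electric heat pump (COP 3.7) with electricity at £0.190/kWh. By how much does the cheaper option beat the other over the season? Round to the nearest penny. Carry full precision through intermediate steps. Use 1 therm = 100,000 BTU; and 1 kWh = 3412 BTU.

£760.21

Heat load = 583 therm × 100,000 = 58,300,000 BTU
Gas: input = 58,300,000 / 0.801 = 72,784,020 BTU = 727.8 therm → 727.8 × £2.25 = £1,637.64
Heat pump: 58,300,000 BTU / 3412 = 17,090 kWh heat; / 3.7 = 4,618 kWh in → × £0.190 = £877.43
Difference = |£1,637.64 − £877.43| = £760.21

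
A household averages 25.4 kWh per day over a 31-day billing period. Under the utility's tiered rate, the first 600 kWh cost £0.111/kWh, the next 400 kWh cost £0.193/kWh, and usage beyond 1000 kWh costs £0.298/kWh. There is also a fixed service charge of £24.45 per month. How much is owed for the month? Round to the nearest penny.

Usage = 25.4 kWh/day × 31 days = 787.4 kWh
First 600 kWh × £0.111 = £66.60
Next 187.4 kWh × £0.193 = £36.17
Remaining tier: 0 kWh (not reached)
Energy charge = £102.77; + service £24.45 = £127.22

£127.22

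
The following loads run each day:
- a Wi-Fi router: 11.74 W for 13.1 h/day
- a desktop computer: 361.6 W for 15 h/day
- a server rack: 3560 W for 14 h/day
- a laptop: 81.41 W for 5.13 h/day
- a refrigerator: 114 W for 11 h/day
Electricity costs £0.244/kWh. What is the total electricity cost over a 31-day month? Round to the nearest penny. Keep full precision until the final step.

Wi-Fi router: 11.74 W × 13.1 h × 31 d = 4,768 Wh = 4.768 kWh
desktop computer: 361.6 W × 15 h × 31 d = 168,144 Wh = 168.1 kWh
server rack: 3560 W × 14 h × 31 d = 1,545,040 Wh = 1,545 kWh
laptop: 81.41 W × 5.13 h × 31 d = 12,947 Wh = 12.95 kWh
refrigerator: 114 W × 11 h × 31 d = 38,874 Wh = 38.87 kWh
Total energy = 4.768 + 168.1 + 1,545 + 12.95 + 38.87 = 1,770 kWh
Cost = 1,770 kWh × £0.244 = £431.82

£431.82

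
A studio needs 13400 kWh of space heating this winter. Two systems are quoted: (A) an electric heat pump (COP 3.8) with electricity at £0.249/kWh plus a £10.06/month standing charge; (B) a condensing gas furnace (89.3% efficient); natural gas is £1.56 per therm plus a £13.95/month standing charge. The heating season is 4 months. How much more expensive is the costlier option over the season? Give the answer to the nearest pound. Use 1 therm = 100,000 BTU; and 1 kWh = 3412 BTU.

£64

Heat load = 13400 kWh × 3412 = 45,720,800 BTU
Gas: input = 45,720,800 / 0.893 = 51,199,104 BTU = 512 therm → 512 × £1.56 = £798.71; + 4 × £13.95 standing = £854.51
Heat pump: 45,720,800 BTU / 3412 = 13,400 kWh heat; / 3.8 = 3,526 kWh in → × £0.249 = £878.05; + 4 × £10.06 standing = £918.29
Difference = |£854.51 − £918.29| = £63.79 ≈ £64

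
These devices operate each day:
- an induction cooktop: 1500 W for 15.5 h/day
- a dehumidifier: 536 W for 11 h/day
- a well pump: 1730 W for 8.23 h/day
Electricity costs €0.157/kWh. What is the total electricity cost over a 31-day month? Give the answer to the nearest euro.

induction cooktop: 1500 W × 15.5 h × 31 d = 720,750 Wh = 720.8 kWh
dehumidifier: 536 W × 11 h × 31 d = 182,776 Wh = 182.8 kWh
well pump: 1730 W × 8.23 h × 31 d = 441,375 Wh = 441.4 kWh
Total energy = 720.8 + 182.8 + 441.4 = 1,345 kWh
Cost = 1,345 kWh × €0.157 = €211.15 ≈ €211

€211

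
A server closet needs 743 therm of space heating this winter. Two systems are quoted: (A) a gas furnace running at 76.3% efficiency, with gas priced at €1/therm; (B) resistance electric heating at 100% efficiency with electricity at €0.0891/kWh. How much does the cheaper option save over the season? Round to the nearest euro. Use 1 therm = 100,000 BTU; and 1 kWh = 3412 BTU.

Heat load = 743 therm × 100,000 = 74,300,000 BTU
Gas: input = 74,300,000 / 0.763 = 97,378,768 BTU = 973.8 therm → 973.8 × €1 = €973.79
Electric: 74,300,000 BTU / 3412 = 21,780 kWh → × €0.0891 = €1,940.25
Difference = |€973.79 − €1,940.25| = €966.46 ≈ €966

€966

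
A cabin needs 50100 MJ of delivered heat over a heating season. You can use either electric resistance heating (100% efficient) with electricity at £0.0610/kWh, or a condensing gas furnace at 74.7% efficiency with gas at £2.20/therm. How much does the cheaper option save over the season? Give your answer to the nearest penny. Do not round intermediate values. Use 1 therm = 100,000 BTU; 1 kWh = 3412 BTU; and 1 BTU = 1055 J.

£549.58

Heat load = 50100 MJ = 50,100,000,000 J / 1055 = 47,488,152 BTU
Gas: input = 47,488,152 / 0.747 = 63,571,823 BTU = 635.7 therm → 635.7 × £2.20 = £1,398.58
Electric: 47,488,152 BTU / 3412 = 13,920 kWh → × £0.0610 = £849.00
Difference = |£1,398.58 − £849.00| = £549.58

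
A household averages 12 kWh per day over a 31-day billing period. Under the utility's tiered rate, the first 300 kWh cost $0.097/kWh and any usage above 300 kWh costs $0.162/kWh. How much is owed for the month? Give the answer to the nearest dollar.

Usage = 12 kWh/day × 31 days = 372 kWh
First 300 kWh × $0.097 = $29.10
Remaining 72 kWh × $0.162 = $11.66
Total = $40.76 ≈ $41

$41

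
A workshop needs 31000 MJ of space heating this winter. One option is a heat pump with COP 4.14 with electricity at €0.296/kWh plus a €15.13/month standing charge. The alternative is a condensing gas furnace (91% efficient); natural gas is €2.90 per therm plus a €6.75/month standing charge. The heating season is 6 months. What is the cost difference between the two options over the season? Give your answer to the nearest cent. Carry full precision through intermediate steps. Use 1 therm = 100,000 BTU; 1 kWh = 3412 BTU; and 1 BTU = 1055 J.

€270.40

Heat load = 31000 MJ = 31,000,000,000 J / 1055 = 29,383,886 BTU
Gas: input = 29,383,886 / 0.91 = 32,289,985 BTU = 322.9 therm → 322.9 × €2.90 = €936.41; + 6 × €6.75 standing = €976.91
Heat pump: 29,383,886 BTU / 3412 = 8,612 kWh heat; / 4.14 = 2,080 kWh in → × €0.296 = €615.73; + 6 × €15.13 standing = €706.51
Difference = |€976.91 − €706.51| = €270.40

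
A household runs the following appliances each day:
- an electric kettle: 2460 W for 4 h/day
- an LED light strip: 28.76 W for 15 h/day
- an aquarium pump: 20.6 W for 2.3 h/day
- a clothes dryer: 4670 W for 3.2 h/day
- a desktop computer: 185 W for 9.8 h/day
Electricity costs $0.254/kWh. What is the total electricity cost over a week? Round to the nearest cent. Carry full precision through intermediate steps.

electric kettle: 2460 W × 4 h × 7 d = 68,880 Wh = 68.88 kWh
LED light strip: 28.76 W × 15 h × 7 d = 3,020 Wh = 3.02 kWh
aquarium pump: 20.6 W × 2.3 h × 7 d = 332 Wh = 0.3317 kWh
clothes dryer: 4670 W × 3.2 h × 7 d = 104,608 Wh = 104.6 kWh
desktop computer: 185 W × 9.8 h × 7 d = 12,691 Wh = 12.69 kWh
Total energy = 68.88 + 3.02 + 0.3317 + 104.6 + 12.69 = 189.5 kWh
Cost = 189.5 kWh × $0.254 = $48.14

$48.14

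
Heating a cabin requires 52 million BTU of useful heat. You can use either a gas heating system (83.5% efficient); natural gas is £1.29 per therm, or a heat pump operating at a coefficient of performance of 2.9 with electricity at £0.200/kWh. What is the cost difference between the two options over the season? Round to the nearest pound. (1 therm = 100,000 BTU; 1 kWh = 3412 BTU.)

£248

Heat load = 52 × 10⁶ BTU = 52,000,000 BTU
Gas: input = 52,000,000 / 0.835 = 62,275,449 BTU = 622.8 therm → 622.8 × £1.29 = £803.35
Heat pump: 52,000,000 BTU / 3412 = 15,240 kWh heat; / 2.9 = 5,255 kWh in → × £0.200 = £1,051.06
Difference = |£803.35 − £1,051.06| = £247.70 ≈ £248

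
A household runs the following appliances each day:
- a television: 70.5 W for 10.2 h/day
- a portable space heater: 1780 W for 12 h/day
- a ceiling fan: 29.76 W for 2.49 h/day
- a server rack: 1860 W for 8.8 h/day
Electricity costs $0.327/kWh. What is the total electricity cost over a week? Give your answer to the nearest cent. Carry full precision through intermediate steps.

$88.18

television: 70.5 W × 10.2 h × 7 d = 5,034 Wh = 5.034 kWh
portable space heater: 1780 W × 12 h × 7 d = 149,520 Wh = 149.5 kWh
ceiling fan: 29.76 W × 2.49 h × 7 d = 519 Wh = 0.5187 kWh
server rack: 1860 W × 8.8 h × 7 d = 114,576 Wh = 114.6 kWh
Total energy = 5.034 + 149.5 + 0.5187 + 114.6 = 269.6 kWh
Cost = 269.6 kWh × $0.327 = $88.18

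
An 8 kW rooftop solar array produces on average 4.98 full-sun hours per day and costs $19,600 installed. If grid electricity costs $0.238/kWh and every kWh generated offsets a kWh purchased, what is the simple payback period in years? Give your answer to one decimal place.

Daily generation = 8 kW × 4.98 h = 39.84 kWh
Annual generation = 39.84 × 365 = 14542 kWh
Annual savings = 14542 × $0.238 = $3,460.90
Payback = $19,600 / $3,460.90 = 5.66 years

5.7 years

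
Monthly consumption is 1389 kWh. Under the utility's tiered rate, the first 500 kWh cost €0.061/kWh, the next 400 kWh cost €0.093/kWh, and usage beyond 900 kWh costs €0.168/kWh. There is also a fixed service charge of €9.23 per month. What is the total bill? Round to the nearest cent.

€159.08

First 500 kWh × €0.061 = €30.50
Next 400 kWh × €0.093 = €37.20
Remaining 489 kWh × €0.168 = €82.15
Energy charge = €149.85; + service €9.23 = €159.08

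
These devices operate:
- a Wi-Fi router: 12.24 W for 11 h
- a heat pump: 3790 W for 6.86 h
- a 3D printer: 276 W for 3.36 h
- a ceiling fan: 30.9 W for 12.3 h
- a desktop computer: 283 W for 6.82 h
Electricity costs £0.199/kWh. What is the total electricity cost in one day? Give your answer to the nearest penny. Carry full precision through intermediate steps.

£5.84

Wi-Fi router: 12.24 W × 11 h = 135 Wh = 0.1346 kWh
heat pump: 3790 W × 6.86 h = 25,999 Wh = 26 kWh
3D printer: 276 W × 3.36 h = 927 Wh = 0.9274 kWh
ceiling fan: 30.9 W × 12.3 h = 380 Wh = 0.3801 kWh
desktop computer: 283 W × 6.82 h = 1,930 Wh = 1.93 kWh
Total energy = 0.1346 + 26 + 0.9274 + 0.3801 + 1.93 = 29.37 kWh
Cost = 29.37 kWh × £0.199 = £5.84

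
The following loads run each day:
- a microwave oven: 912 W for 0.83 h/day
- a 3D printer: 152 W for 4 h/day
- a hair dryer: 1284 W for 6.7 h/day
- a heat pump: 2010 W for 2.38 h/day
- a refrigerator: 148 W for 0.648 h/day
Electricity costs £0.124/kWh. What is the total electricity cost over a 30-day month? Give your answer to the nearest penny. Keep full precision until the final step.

£55.23

microwave oven: 912 W × 0.83 h × 30 d = 22,709 Wh = 22.71 kWh
3D printer: 152 W × 4 h × 30 d = 18,240 Wh = 18.24 kWh
hair dryer: 1284 W × 6.7 h × 30 d = 258,084 Wh = 258.1 kWh
heat pump: 2010 W × 2.38 h × 30 d = 143,514 Wh = 143.5 kWh
refrigerator: 148 W × 0.648 h × 30 d = 2,877 Wh = 2.877 kWh
Total energy = 22.71 + 18.24 + 258.1 + 143.5 + 2.877 = 445.4 kWh
Cost = 445.4 kWh × £0.124 = £55.23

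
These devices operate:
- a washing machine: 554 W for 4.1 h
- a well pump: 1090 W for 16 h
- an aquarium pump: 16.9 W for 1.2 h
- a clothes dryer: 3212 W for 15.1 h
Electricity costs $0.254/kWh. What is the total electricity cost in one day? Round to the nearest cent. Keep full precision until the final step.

$17.33

washing machine: 554 W × 4.1 h = 2,271 Wh = 2.271 kWh
well pump: 1090 W × 16 h = 17,440 Wh = 17.44 kWh
aquarium pump: 16.9 W × 1.2 h = 20 Wh = 0.02028 kWh
clothes dryer: 3212 W × 15.1 h = 48,501 Wh = 48.5 kWh
Total energy = 2.271 + 17.44 + 0.02028 + 48.5 = 68.23 kWh
Cost = 68.23 kWh × $0.254 = $17.33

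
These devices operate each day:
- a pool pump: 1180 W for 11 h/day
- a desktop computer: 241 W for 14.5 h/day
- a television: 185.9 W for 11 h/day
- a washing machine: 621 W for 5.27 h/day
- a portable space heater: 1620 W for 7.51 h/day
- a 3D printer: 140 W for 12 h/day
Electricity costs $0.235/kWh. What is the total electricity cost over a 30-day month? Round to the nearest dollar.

pool pump: 1180 W × 11 h × 30 d = 389,400 Wh = 389.4 kWh
desktop computer: 241 W × 14.5 h × 30 d = 104,835 Wh = 104.8 kWh
television: 185.9 W × 11 h × 30 d = 61,347 Wh = 61.35 kWh
washing machine: 621 W × 5.27 h × 30 d = 98,180 Wh = 98.18 kWh
portable space heater: 1620 W × 7.51 h × 30 d = 364,986 Wh = 365 kWh
3D printer: 140 W × 12 h × 30 d = 50,400 Wh = 50.4 kWh
Total energy = 389.4 + 104.8 + 61.35 + 98.18 + 365 + 50.4 = 1,069 kWh
Cost = 1,069 kWh × $0.235 = $251.25 ≈ $251

$251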